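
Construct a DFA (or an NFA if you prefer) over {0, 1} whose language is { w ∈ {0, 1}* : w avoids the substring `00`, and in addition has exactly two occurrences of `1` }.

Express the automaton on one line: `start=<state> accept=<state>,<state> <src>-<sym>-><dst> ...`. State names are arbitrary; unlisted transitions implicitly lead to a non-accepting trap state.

start=A accept=F,G A-0->B A-1->C B-0->D B-1->C C-0->E C-1->F D-0->D D-1->D E-0->D E-1->F F-0->G F-1->D G-0->D G-1->D

Run two small machines in parallel and take their product. The first has 3 states tracking partial matches of the forbidden pattern `00`; the second has 4 states tracking the count of `1`s, saturating at 3. A product state is a pair (one from each), accepting exactly when both do. Minimizing collapses redundant product states.
7 states suffice.
       0  1 
>  A   B  C 
   B   D  C 
   C   E  F 
   D   D  D 
   E   D  F 
 * F   G  D 
 * G   D  D 
(> = start, * = accepting)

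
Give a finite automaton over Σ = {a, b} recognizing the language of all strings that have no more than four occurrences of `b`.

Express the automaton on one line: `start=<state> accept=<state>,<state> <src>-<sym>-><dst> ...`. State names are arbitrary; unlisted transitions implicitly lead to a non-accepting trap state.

Count `b`s, saturating at 5: states q0 through q4 mean 0 through 4 `b`s seen; q5 means more than 4. Each `b` increments (capped at q5); other symbols loop. Accept from {q0, q1, q2, q3, q4}.
With 6 states:
        a   b  
>* q0   q0  q1 
 * q1   q1  q2 
 * q2   q2  q3 
 * q3   q3  q4 
 * q4   q4  q5 
   q5   q5  q5 
(> = start, * = accepting)

start=q0 accept=q0,q1,q2,q3,q4 q0-a->q0 q0-b->q1 q1-a->q1 q1-b->q2 q2-a->q2 q2-b->q3 q3-a->q3 q3-b->q4 q4-a->q4 q4-b->q5 q5-a->q5 q5-b->q5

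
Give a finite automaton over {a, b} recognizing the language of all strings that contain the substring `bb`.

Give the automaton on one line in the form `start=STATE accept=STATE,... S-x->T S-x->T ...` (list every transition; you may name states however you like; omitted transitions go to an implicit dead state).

States q0..q1 record the length of the longest prefix of `bb` that matches the current input suffix. Reaching q2 means `bb` has been seen, and we stay there forever. Accept from q2.
        a   b  
>  q0   q0  q1 
   q1   q0  q2 
 * q2   q2  q2 
(> = start, * = accepting)

start=q0 accept=q2 q0-a->q0 q0-b->q1 q1-a->q0 q1-b->q2 q2-a->q2 q2-b->q2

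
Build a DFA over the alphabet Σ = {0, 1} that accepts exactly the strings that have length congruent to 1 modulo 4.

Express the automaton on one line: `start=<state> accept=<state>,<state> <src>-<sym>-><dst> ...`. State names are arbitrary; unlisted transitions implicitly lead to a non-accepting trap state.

Count input length modulo 4: every symbol advances one step around the cycle S0 → S1 → S2 → S3 → S0. Accept at S1.
With 4 states:
        0   1  
>  S0   S1  S1 
 * S1   S2  S2 
   S2   S3  S3 
   S3   S0  S0 
(> = start, * = accepting)

start=S0 accept=S1 S0-0->S1 S0-1->S1 S1-0->S2 S1-1->S2 S2-0->S3 S2-1->S3 S3-0->S0 S3-1->S0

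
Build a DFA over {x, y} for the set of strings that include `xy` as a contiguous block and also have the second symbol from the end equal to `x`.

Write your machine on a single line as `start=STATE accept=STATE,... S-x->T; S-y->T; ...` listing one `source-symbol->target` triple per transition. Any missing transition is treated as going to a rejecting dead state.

start=S0; accept=S4,S9; S0-x->S1; S0-y->S2; S1-x->S3; S1-y->S4; S2-x->S5; S2-y->S6; S3-x->S3; S3-y->S4; S4-x->S7; S4-y->S8; S5-x->S3; S5-y->S4; S6-x->S5; S6-y->S6; S7-x->S9; S7-y->S4; S8-x->S7; S8-y->S8; S9-x->S9; S9-y->S4

Build one automaton per condition and run them in lockstep. The first has 3 states tracking whether and how much of `xy` has been seen; the second has 7 states tracking the last 2 symbols read. A product state is a pair (one from each), accepting exactly when both do.
With 10 states:
        x   y  
>  S0   S1  S2 
   S1   S3  S4 
   S2   S5  S6 
   S3   S3  S4 
 * S4   S7  S8 
   S5   S3  S4 
   S6   S5  S6 
   S7   S9  S4 
   S8   S7  S8 
 * S9   S9  S4 
(> = start, * = accepting)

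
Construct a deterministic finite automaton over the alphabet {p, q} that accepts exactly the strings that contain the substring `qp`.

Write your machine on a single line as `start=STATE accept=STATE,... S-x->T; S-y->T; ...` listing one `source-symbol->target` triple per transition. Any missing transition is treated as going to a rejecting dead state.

Track how much of `qp` has been matched so far: state s0 is no progress, s2 is the absorbing accept state reached once `qp` has occurred. Intermediate states record partial matches; on a mismatch, fall back to the longest reusable overlap.
With 3 states:
        p   q  
>  s0   s0  s1 
   s1   s2  s1 
 * s2   s2  s2 
(> = start, * = accepting)

start=s0; accept=s2; s0-p->s0; s0-q->s1; s1-p->s2; s1-q->s1; s2-p->s2; s2-q->s2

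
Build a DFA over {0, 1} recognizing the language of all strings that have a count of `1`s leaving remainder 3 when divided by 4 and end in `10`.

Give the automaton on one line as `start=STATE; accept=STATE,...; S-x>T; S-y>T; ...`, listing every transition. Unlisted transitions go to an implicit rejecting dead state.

Build one automaton per condition and run them in lockstep. One (4 states) tracks the count of `1`s modulo 4; the other (3 states) tracks how much of the suffix `10` has currently been matched. Each combined state is a pair, one component from each; accept when both components accept.
With 12 states:
       0  1 
>  A   A  B 
   B   C  D 
   C   E  D 
   D   F  G 
   E   E  D 
   F   H  G 
   G   I  J 
   H   H  G 
 * I   K  J 
   J   L  B 
   K   K  J 
   L   A  B 
(> = start, * = accepting)

start=A; accept=I; A-0>A; A-1>B; B-0>C; B-1>D; C-0>E; C-1>D; D-0>F; D-1>G; E-0>E; E-1>D; F-0>H; F-1>G; G-0>I; G-1>J; H-0>H; H-1>G; I-0>K; I-1>J; J-0>L; J-1>B; K-0>K; K-1>J; L-0>A; L-1>B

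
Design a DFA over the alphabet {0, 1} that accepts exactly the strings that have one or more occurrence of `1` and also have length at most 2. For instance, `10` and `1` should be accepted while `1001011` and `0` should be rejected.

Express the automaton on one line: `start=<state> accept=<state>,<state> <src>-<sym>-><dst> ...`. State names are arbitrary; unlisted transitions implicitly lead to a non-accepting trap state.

Build one automaton per condition and run them in lockstep. One (3 states) tracks the count of `1`s, saturating at 2; the other (4 states) tracks the input length, saturating at 3. Each combined state is a pair, one component from each; accept when both components accept. Minimizing collapses redundant product states.
With 5 states:
        0   1  
>  S0   S1  S2 
   S1   S3  S4 
 * S2   S4  S4 
   S3   S3  S3 
 * S4   S3  S3 
(> = start, * = accepting)

start=S0 accept=S2,S4 S0-0->S1 S0-1->S2 S1-0->S3 S1-1->S4 S2-0->S4 S2-1->S4 S3-0->S3 S3-1->S3 S4-0->S3 S4-1->S3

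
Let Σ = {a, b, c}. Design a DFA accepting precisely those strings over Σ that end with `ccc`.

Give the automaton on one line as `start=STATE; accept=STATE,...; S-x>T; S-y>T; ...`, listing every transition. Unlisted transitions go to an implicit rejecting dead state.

Remember how much of `ccc` the current input suffix matches. State q0 means no match yet; q1 means the last symbol is `c`; q2 means the last 2 symbols are `cc`; q3 means the last 3 symbols are `ccc`. Only q3 accepts. On a mismatch, fall back to the longest proper suffix that is still a prefix of `ccc`.
        a   b   c  
>  q0   q0  q0  q1 
   q1   q0  q0  q2 
   q2   q0  q0  q3 
 * q3   q0  q0  q3 
(> = start, * = accepting)

start=q0; accept=q3; q0-a>q0; q0-b>q0; q0-c>q1; q1-a>q0; q1-b>q0; q1-c>q2; q2-a>q0; q2-b>q0; q2-c>q3; q3-a>q0; q3-b>q0; q3-c>q3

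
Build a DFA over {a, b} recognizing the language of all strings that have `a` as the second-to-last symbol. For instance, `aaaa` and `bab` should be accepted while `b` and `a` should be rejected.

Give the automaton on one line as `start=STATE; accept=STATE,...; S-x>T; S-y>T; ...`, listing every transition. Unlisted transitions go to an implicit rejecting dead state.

start=S0; accept=S3,S4; S0-a>S1; S0-b>S2; S1-a>S3; S1-b>S4; S2-a>S5; S2-b>S6; S3-a>S3; S3-b>S4; S4-a>S5; S4-b>S6; S5-a>S3; S5-b>S4; S6-a>S5; S6-b>S6

Because acceptance depends on a position counted from the end, the machine has to buffer the most recent 2 symbols. Make each state the string of the last up-to-2 symbols read; on input `x` shift the window left and append `x`. Accept when the buffered window has length 2 and begins with `a`.
        a   b  
>  S0   S1  S2 
   S1   S3  S4 
   S2   S5  S6 
 * S3   S3  S4 
 * S4   S5  S6 
   S5   S3  S4 
   S6   S5  S6 
(> = start, * = accepting)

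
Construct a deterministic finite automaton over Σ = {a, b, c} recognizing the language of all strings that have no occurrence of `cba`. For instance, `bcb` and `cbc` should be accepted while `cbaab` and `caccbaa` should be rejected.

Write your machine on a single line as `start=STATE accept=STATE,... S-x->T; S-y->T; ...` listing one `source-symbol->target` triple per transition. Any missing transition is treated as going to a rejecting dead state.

This is the complement of 'contains `cba`'. Use the same substring-matching states — S0 through S3 holding how much of `cba` has just been matched — but flip the accepting set: everything except the trap S3 accepts.
With 4 states:
        a   b   c  
>* S0   S0  S0  S1 
 * S1   S0  S2  S1 
 * S2   S3  S0  S1 
   S3   S3  S3  S3 
(> = start, * = accepting)

start=S0; accept=S0,S1,S2; S0-a->S0; S0-b->S0; S0-c->S1; S1-a->S0; S1-b->S2; S1-c->S1; S2-a->S3; S2-b->S0; S2-c->S1; S3-a->S3; S3-b->S3; S3-c->S3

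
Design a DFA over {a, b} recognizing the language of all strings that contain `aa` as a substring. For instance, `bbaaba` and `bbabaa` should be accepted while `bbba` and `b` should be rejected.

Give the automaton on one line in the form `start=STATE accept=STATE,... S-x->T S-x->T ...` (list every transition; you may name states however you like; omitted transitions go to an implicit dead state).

start=S0 accept=S2 S0-a->S1 S0-b->S0 S1-a->S2 S1-b->S0 S2-a->S2 S2-b->S2

Track how much of `aa` has been matched so far: state S0 is no progress, S2 is the absorbing accept state reached once `aa` has occurred. Intermediate states record partial matches; on a mismatch, fall back to the longest reusable overlap.
        a   b  
>  S0   S1  S0 
   S1   S2  S0 
 * S2   S2  S2 
(> = start, * = accepting)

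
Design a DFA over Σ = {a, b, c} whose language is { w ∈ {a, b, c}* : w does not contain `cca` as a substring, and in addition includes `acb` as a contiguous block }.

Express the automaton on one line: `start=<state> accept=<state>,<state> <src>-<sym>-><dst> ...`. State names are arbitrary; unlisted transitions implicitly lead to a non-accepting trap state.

start=S0 accept=S5,S7,S8 S0-a->S1 S0-b->S0 S0-c->S2 S1-a->S1 S1-b->S0 S1-c->S3 S2-a->S1 S2-b->S0 S2-c->S4 S3-a->S1 S3-b->S5 S3-c->S4 S4-a->S6 S4-b->S0 S4-c->S4 S5-a->S5 S5-b->S5 S5-c->S7 S6-a->S6 S6-b->S6 S6-c->S6 S7-a->S5 S7-b->S5 S7-c->S8 S8-a->S6 S8-b->S5 S8-c->S8

Handle the two conditions separately and then intersect. One (4 states) tracks partial matches of the forbidden pattern `cca`; the other (4 states) tracks whether and how much of `acb` has been seen. Each combined state is a pair, one component from each; accept when both components accept. Minimizing collapses redundant product states.
With 9 states:
        a   b   c  
>  S0   S1  S0  S2 
   S1   S1  S0  S3 
   S2   S1  S0  S4 
   S3   S1  S5  S4 
   S4   S6  S0  S4 
 * S5   S5  S5  S7 
   S6   S6  S6  S6 
 * S7   S5  S5  S8 
 * S8   S6  S5  S8 
(> = start, * = accepting)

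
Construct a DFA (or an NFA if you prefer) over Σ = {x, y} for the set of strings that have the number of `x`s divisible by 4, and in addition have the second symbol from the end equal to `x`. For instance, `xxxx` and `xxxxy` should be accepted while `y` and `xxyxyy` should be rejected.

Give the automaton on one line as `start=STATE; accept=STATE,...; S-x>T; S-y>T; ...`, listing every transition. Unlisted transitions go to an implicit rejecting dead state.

start=q0; accept=q11,q16; q0-x>q1; q0-y>q2; q1-x>q3; q1-y>q4; q2-x>q5; q2-y>q6; q3-x>q7; q3-y>q8; q4-x>q9; q4-y>q10; q5-x>q3; q5-y>q4; q6-x>q5; q6-y>q6; q7-x>q11; q7-y>q12; q8-x>q13; q8-y>q14; q9-x>q7; q9-y>q8; q10-x>q9; q10-y>q10; q11-x>q15; q11-y>q16; q12-x>q17; q12-y>q18; q13-x>q11; q13-y>q12; q14-x>q13; q14-y>q14; q15-x>q3; q15-y>q4; q16-x>q5; q16-y>q6; q17-x>q15; q17-y>q16; q18-x>q17; q18-y>q18

Handle the two conditions separately and then intersect. One (4 states) tracks the count of `x`s modulo 4; the other (7 states) tracks the last 2 symbols read. Each combined state is a pair, one component from each; accept when both components accept.
19 states suffice.
          x    y  
>  q0     q1   q2 
   q1     q3   q4 
   q2     q5   q6 
   q3     q7   q8 
   q4     q9  q10 
   q5     q3   q4 
   q6     q5   q6 
   q7    q11  q12 
   q8    q13  q14 
   q9     q7   q8 
   q10    q9  q10 
 * q11   q15  q16 
   q12   q17  q18 
   q13   q11  q12 
   q14   q13  q14 
   q15    q3   q4 
 * q16    q5   q6 
   q17   q15  q16 
   q18   q17  q18 
(> = start, * = accepting)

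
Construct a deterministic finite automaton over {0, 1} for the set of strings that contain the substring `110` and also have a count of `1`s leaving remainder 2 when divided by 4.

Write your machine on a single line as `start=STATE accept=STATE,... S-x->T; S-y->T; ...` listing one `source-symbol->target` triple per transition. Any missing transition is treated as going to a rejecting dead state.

start=q0; accept=q5; q0-0->q0; q0-1->q1; q1-0->q2; q1-1->q3; q2-0->q2; q2-1->q4; q3-0->q5; q3-1->q6; q4-0->q7; q4-1->q6; q5-0->q5; q5-1->q8; q6-0->q8; q6-1->q9; q7-0->q7; q7-1->q10; q8-0->q8; q8-1->q11; q9-0->q11; q9-1->q12; q10-0->q13; q10-1->q9; q11-0->q11; q11-1->q14; q12-0->q14; q12-1->q3; q13-0->q13; q13-1->q15; q14-0->q14; q14-1->q5; q15-0->q0; q15-1->q12

Build one automaton per condition and run them in lockstep. The first has 4 states tracking whether and how much of `110` has been seen; the second has 4 states tracking the count of `1`s modulo 4. A product state is a pair (one from each), accepting exactly when both do.
16 states suffice.
          0    1  
>  q0     q0   q1 
   q1     q2   q3 
   q2     q2   q4 
   q3     q5   q6 
   q4     q7   q6 
 * q5     q5   q8 
   q6     q8   q9 
   q7     q7  q10 
   q8     q8  q11 
   q9    q11  q12 
   q10   q13   q9 
   q11   q11  q14 
   q12   q14   q3 
   q13   q13  q15 
   q14   q14   q5 
   q15    q0  q12 
(> = start, * = accepting)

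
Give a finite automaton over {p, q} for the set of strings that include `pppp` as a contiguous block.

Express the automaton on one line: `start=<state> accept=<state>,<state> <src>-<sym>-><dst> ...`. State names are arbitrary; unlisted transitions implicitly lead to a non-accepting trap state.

Track how much of `pppp` has been matched so far: state S0 is no progress, S4 is the absorbing accept state reached once `pppp` has occurred. Intermediate states record partial matches; on a mismatch, fall back to the longest reusable overlap.
A 5-state machine:
        p   q  
>  S0   S1  S0 
   S1   S2  S0 
   S2   S3  S0 
   S3   S4  S0 
 * S4   S4  S4 
(> = start, * = accepting)

start=S0 accept=S4 S0-p->S1 S0-q->S0 S1-p->S2 S1-q->S0 S2-p->S3 S2-q->S0 S3-p->S4 S3-q->S0 S4-p->S4 S4-q->S4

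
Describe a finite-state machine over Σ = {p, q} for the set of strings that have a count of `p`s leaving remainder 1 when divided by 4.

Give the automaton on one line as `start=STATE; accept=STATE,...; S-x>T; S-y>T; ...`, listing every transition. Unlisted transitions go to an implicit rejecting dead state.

Keep the running count of `p`s modulo 4: each `p` advances along the cycle S0 → S1 → S2 → S3 → S0 while other symbols loop. Accept at S1.
4 states suffice.
        p   q  
>  S0   S1  S0 
 * S1   S2  S1 
   S2   S3  S2 
   S3   S0  S3 
(> = start, * = accepting)

start=S0; accept=S1; S0-p>S1; S0-q>S0; S1-p>S2; S1-q>S1; S2-p>S3; S2-q>S2; S3-p>S0; S3-q>S3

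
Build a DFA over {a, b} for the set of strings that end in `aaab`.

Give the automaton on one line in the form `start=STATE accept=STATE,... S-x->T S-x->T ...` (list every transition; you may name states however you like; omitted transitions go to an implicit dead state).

Remember how much of `aaab` the current input suffix matches. State q0 means no match yet; q1 means the last symbol is `a`; q2 means the last 2 symbols are `aa`; q3 means the last 3 symbols are `aaa`; q4 means the last 4 symbols are `aaab`. Only q4 accepts. On a mismatch, fall back to the longest proper suffix that is still a prefix of `aaab`.
5 states suffice.
        a   b  
>  q0   q1  q0 
   q1   q2  q0 
   q2   q3  q0 
   q3   q3  q4 
 * q4   q1  q0 
(> = start, * = accepting)

start=q0 accept=q4 q0-a->q1 q0-b->q0 q1-a->q2 q1-b->q0 q2-a->q3 q2-b->q0 q3-a->q3 q3-b->q4 q4-a->q1 q4-b->q0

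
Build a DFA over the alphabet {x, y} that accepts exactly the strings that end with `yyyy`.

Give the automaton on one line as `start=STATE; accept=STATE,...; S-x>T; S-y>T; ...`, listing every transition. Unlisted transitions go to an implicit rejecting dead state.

Let each state record the length of the longest suffix of the input read so far that is also a prefix of `yyyy`. S1 means the last symbol is `y`; S2 means the last 2 symbols are `yy`; S3 means the last 3 symbols are `yyy`; S4 means the last 4 symbols are `yyyy`. Accept only at S4, where the string currently ends in `yyyy`.
With 5 states:
        x   y  
>  S0   S0  S1 
   S1   S0  S2 
   S2   S0  S3 
   S3   S0  S4 
 * S4   S0  S4 
(> = start, * = accepting)

start=S0; accept=S4; S0-x>S0; S0-y>S1; S1-x>S0; S1-y>S2; S2-x>S0; S2-y>S3; S3-x>S0; S3-y>S4; S4-x>S0; S4-y>S4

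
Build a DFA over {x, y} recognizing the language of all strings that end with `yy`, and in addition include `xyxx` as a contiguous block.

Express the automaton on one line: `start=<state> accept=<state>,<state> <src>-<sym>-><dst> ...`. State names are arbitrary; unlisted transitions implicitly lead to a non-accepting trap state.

start=A accept=I A-x->B A-y->C B-x->B B-y->D C-x->B C-y->E D-x->F D-y->E E-x->B E-y->E F-x->G F-y->D G-x->G G-y->H H-x->G H-y->I I-x->G I-y->I

Build one automaton per condition and run them in lockstep. The first has 3 states tracking how much of the suffix `yy` has currently been matched; the second has 5 states tracking whether and how much of `xyxx` has been seen. A product state is a pair (one from each), accepting exactly when both do.
       x  y 
>  A   B  C 
   B   B  D 
   C   B  E 
   D   F  E 
   E   B  E 
   F   G  D 
   G   G  H 
   H   G  I 
 * I   G  I 
(> = start, * = accepting)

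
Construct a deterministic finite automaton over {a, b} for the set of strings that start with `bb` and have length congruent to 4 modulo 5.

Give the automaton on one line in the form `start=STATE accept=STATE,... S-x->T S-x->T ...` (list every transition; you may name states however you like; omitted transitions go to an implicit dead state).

Handle the two conditions separately and then intersect. One (4 states) tracks whether the input so far still matches the prefix `bb`; the other (5 states) tracks the input length modulo 5. Each combined state is a pair, one component from each; accept when both components accept.
With 12 states:
          a    b  
>  S0     S1   S2 
   S1     S3   S3 
   S2     S3   S4 
   S3     S5   S5 
   S4     S6   S6 
   S5     S7   S7 
   S6     S8   S8 
   S7     S9   S9 
 * S8    S10  S10 
   S9     S1   S1 
   S10   S11  S11 
   S11    S4   S4 
(> = start, * = accepting)

start=S0 accept=S8 S0-a->S1 S0-b->S2 S1-a->S3 S1-b->S3 S2-a->S3 S2-b->S4 S3-a->S5 S3-b->S5 S4-a->S6 S4-b->S6 S5-a->S7 S5-b->S7 S6-a->S8 S6-b->S8 S7-a->S9 S7-b->S9 S8-a->S10 S8-b->S10 S9-a->S1 S9-b->S1 S10-a->S11 S10-b->S11 S11-a->S4 S11-b->S4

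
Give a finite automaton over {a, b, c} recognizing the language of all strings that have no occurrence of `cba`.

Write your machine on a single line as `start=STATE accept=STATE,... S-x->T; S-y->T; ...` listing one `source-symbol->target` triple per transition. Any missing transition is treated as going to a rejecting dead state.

start=s0; accept=s0,s1,s2; s0-a->s0; s0-b->s0; s0-c->s1; s1-a->s0; s1-b->s2; s1-c->s1; s2-a->s3; s2-b->s0; s2-c->s1; s3-a->s3; s3-b->s3; s3-c->s3

Track partial matches of the forbidden pattern `cba`. State s3 is a dead state reached once `cba` has occurred; every other state accepts. s0 means no part of `cba` is currently matched.
With 4 states:
        a   b   c  
>* s0   s0  s0  s1 
 * s1   s0  s2  s1 
 * s2   s3  s0  s1 
   s3   s3  s3  s3 
(> = start, * = accepting)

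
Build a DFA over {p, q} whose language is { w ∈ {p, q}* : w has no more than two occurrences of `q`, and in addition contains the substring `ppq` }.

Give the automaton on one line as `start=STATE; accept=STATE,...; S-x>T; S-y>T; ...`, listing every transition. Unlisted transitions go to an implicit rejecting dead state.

start=A; accept=G,K; A-p>B; A-q>C; B-p>D; B-q>C; C-p>E; C-q>F; D-p>D; D-q>G; E-p>H; E-q>F; F-p>I; F-q>J; G-p>G; G-q>K; H-p>H; H-q>K; I-p>L; I-q>J; J-p>M; J-q>J; K-p>K; K-q>N; L-p>L; L-q>N; M-p>O; M-q>J; N-p>N; N-q>N; O-p>O; O-q>N

Build one automaton per condition and run them in lockstep. The first has 4 states tracking the count of `q`s, saturating at 3; the second has 4 states tracking whether and how much of `ppq` has been seen. A product state is a pair (one from each), accepting exactly when both do.
A 15-state machine:
       p  q 
>  A   B  C 
   B   D  C 
   C   E  F 
   D   D  G 
   E   H  F 
   F   I  J 
 * G   G  K 
   H   H  K 
   I   L  J 
   J   M  J 
 * K   K  N 
   L   L  N 
   M   O  J 
   N   N  N 
   O   O  N 
(> = start, * = accepting)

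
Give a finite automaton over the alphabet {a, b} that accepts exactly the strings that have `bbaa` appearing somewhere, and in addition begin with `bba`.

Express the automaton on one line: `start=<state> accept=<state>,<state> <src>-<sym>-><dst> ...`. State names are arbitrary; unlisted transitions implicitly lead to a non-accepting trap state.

Handle the two conditions separately and then intersect. The first has 5 states tracking whether and how much of `bbaa` has been seen; the second has 5 states tracking whether the input so far still matches the prefix `bba`. A product state is a pair (one from each), accepting exactly when both do. Equivalent product states are then merged.
        a   b  
>  s0   s1  s2 
   s1   s1  s1 
   s2   s1  s3 
   s3   s4  s1 
   s4   s5  s6 
 * s5   s5  s5 
   s6   s7  s8 
   s7   s7  s6 
   s8   s4  s8 
(> = start, * = accepting)

start=s0 accept=s5 s0-a->s1 s0-b->s2 s1-a->s1 s1-b->s1 s2-a->s1 s2-b->s3 s3-a->s4 s3-b->s1 s4-a->s5 s4-b->s6 s5-a->s5 s5-b->s5 s6-a->s7 s6-b->s8 s7-a->s7 s7-b->s6 s8-a->s4 s8-b->s8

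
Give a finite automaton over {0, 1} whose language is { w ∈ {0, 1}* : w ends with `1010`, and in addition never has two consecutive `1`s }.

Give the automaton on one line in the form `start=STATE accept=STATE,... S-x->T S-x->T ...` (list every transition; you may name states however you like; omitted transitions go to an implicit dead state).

Handle the two conditions separately and then intersect. The first has 5 states tracking how much of the suffix `1010` has currently been matched; the second has 3 states tracking partial matches of the forbidden pattern `11`. A product state is a pair (one from each), accepting exactly when both do. After merging equivalent states the machine shrinks.
With 6 states:
        0   1  
>  S0   S0  S1 
   S1   S2  S3 
   S2   S0  S4 
   S3   S3  S3 
   S4   S5  S3 
 * S5   S0  S4 
(> = start, * = accepting)

start=S0 accept=S5 S0-0->S0 S0-1->S1 S1-0->S2 S1-1->S3 S2-0->S0 S2-1->S4 S3-0->S3 S3-1->S3 S4-0->S5 S4-1->S3 S5-0->S0 S5-1->S4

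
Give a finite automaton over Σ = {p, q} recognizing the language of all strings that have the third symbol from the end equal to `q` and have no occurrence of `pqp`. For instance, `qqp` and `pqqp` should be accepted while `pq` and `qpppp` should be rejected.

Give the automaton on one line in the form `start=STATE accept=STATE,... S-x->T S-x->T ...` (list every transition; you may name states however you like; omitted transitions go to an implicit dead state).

start=S0 accept=S7,S8,S9,S10 S0-p->S1 S0-q->S2 S1-p->S1 S1-q->S3 S2-p->S4 S2-q->S5 S3-p->S6 S3-q->S5 S4-p->S7 S4-q->S8 S5-p->S9 S5-q->S10 S6-p->S6 S6-q->S6 S7-p->S1 S7-q->S3 S8-p->S6 S8-q->S5 S9-p->S7 S9-q->S8 S10-p->S9 S10-q->S10

Handle the two conditions separately and then intersect. The first has 15 states tracking the last 3 symbols read; the second has 4 states tracking partial matches of the forbidden pattern `pqp`. A product state is a pair (one from each), accepting exactly when both do. After merging equivalent states the machine shrinks.
With 11 states:
          p    q  
>  S0     S1   S2 
   S1     S1   S3 
   S2     S4   S5 
   S3     S6   S5 
   S4     S7   S8 
   S5     S9  S10 
   S6     S6   S6 
 * S7     S1   S3 
 * S8     S6   S5 
 * S9     S7   S8 
 * S10    S9  S10 
(> = start, * = accepting)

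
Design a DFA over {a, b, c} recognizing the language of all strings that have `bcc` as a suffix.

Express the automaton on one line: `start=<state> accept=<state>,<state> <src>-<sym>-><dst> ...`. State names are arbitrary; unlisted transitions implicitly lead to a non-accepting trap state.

Remember how much of `bcc` the current input suffix matches. State S0 means no match yet; S1 means the last symbol is `b`; S2 means the last 2 symbols are `bc`; S3 means the last 3 symbols are `bcc`. Only S3 accepts. On a mismatch, fall back to the longest proper suffix that is still a prefix of `bcc`.
A 4-state machine:
        a   b   c  
>  S0   S0  S1  S0 
   S1   S0  S1  S2 
   S2   S0  S1  S3 
 * S3   S0  S1  S0 
(> = start, * = accepting)

start=S0 accept=S3 S0-a->S0 S0-b->S1 S0-c->S0 S1-a->S0 S1-b->S1 S1-c->S2 S2-a->S0 S2-b->S1 S2-c->S3 S3-a->S0 S3-b->S1 S3-c->S0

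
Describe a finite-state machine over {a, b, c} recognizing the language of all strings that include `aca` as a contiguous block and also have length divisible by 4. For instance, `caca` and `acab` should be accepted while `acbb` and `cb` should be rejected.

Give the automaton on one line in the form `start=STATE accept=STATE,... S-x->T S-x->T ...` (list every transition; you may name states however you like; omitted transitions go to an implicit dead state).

Run two small machines in parallel and take their product. One (4 states) tracks whether and how much of `aca` has been seen; the other (4 states) tracks the input length modulo 4. Each combined state is a pair, one component from each; accept when both components accept.
A 16-state machine:
          a    b    c  
>  q0     q1   q2   q2 
   q1     q3   q4   q5 
   q2     q3   q4   q4 
   q3     q6   q7   q8 
   q4     q6   q7   q7 
   q5     q9   q7   q7 
   q6    q10   q0  q11 
   q7    q10   q0   q0 
   q8    q12   q0   q0 
   q9    q12  q12  q12 
   q10    q1   q2  q13 
   q11   q14   q2   q2 
 * q12   q14  q14  q14 
   q13   q15   q4   q4 
   q14   q15  q15  q15 
   q15    q9   q9   q9 
(> = start, * = accepting)

start=q0 accept=q12 q0-a->q1 q0-b->q2 q0-c->q2 q1-a->q3 q1-b->q4 q1-c->q5 q2-a->q3 q2-b->q4 q2-c->q4 q3-a->q6 q3-b->q7 q3-c->q8 q4-a->q6 q4-b->q7 q4-c->q7 q5-a->q9 q5-b->q7 q5-c->q7 q6-a->q10 q6-b->q0 q6-c->q11 q7-a->q10 q7-b->q0 q7-c->q0 q8-a->q12 q8-b->q0 q8-c->q0 q9-a->q12 q9-b->q12 q9-c->q12 q10-a->q1 q10-b->q2 q10-c->q13 q11-a->q14 q11-b->q2 q11-c->q2 q12-a->q14 q12-b->q14 q12-c->q14 q13-a->q15 q13-b->q4 q13-c->q4 q14-a->q15 q14-b->q15 q14-c->q15 q15-a->q9 q15-b->q9 q15-c->q9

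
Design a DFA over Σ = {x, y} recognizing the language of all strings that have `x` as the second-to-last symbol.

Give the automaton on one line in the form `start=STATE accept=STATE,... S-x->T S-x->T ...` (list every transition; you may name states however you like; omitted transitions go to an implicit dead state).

start=s0 accept=s3,s4 s0-x->s1 s0-y->s2 s1-x->s3 s1-y->s4 s2-x->s5 s2-y->s6 s3-x->s3 s3-y->s4 s4-x->s5 s4-y->s6 s5-x->s3 s5-y->s4 s6-x->s5 s6-y->s6

A DFA must remember the last 2 symbols (since which symbol is second-to-last isn't known until the input ends). Use one state per possible window of the last ≤2 symbols; accept from those whose window starts with `x`.
7 states suffice.
        x   y  
>  s0   s1  s2 
   s1   s3  s4 
   s2   s5  s6 
 * s3   s3  s4 
 * s4   s5  s6 
   s5   s3  s4 
   s6   s5  s6 
(> = start, * = accepting)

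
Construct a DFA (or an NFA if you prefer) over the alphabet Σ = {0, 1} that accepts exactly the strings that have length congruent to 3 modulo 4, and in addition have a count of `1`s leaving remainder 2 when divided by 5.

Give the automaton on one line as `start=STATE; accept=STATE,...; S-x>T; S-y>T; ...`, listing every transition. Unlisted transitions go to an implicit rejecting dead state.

start=S0; accept=S8; S0-0>S1; S0-1>S2; S1-0>S3; S1-1>S4; S2-0>S4; S2-1>S5; S3-0>S6; S3-1>S7; S4-0>S7; S4-1>S8; S5-0>S8; S5-1>S9; S6-0>S0; S6-1>S10; S7-0>S10; S7-1>S11; S8-0>S11; S8-1>S12; S9-0>S12; S9-1>S13; S10-0>S2; S10-1>S14; S11-0>S14; S11-1>S15; S12-0>S15; S12-1>S16; S13-0>S16; S13-1>S1; S14-0>S5; S14-1>S17; S15-0>S17; S15-1>S18; S16-0>S18; S16-1>S3; S17-0>S9; S17-1>S19; S18-0>S19; S18-1>S6; S19-0>S13; S19-1>S0

Handle the two conditions separately and then intersect. One (4 states) tracks the input length modulo 4; the other (5 states) tracks the count of `1`s modulo 5. Each combined state is a pair, one component from each; accept when both components accept.
          0    1  
>  S0     S1   S2 
   S1     S3   S4 
   S2     S4   S5 
   S3     S6   S7 
   S4     S7   S8 
   S5     S8   S9 
   S6     S0  S10 
   S7    S10  S11 
 * S8    S11  S12 
   S9    S12  S13 
   S10    S2  S14 
   S11   S14  S15 
   S12   S15  S16 
   S13   S16   S1 
   S14    S5  S17 
   S15   S17  S18 
   S16   S18   S3 
   S17    S9  S19 
   S18   S19   S6 
   S19   S13   S0 
(> = start, * = accepting)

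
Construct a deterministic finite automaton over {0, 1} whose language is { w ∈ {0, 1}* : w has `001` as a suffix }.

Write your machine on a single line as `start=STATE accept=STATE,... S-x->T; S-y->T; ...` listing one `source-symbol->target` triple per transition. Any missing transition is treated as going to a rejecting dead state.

start=S0; accept=S3; S0-0->S1; S0-1->S0; S1-0->S2; S1-1->S0; S2-0->S2; S2-1->S3; S3-0->S1; S3-1->S0

Let each state record the length of the longest suffix of the input read so far that is also a prefix of `001`. S1 means the last symbol is `0`; S2 means the last 2 symbols are `00`; S3 means the last 3 symbols are `001`. Accept only at S3, where the string currently ends in `001`.
        0   1  
>  S0   S1  S0 
   S1   S2  S0 
   S2   S2  S3 
 * S3   S1  S0 
(> = start, * = accepting)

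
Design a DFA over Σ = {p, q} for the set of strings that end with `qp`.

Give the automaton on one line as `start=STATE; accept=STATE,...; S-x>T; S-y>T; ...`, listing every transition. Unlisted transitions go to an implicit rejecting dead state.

Remember how much of `qp` the current input suffix matches. State A means no match yet; B means the last symbol is `q`; C means the last 2 symbols are `qp`. Only C accepts. On a mismatch, fall back to the longest proper suffix that is still a prefix of `qp`.
With 3 states:
       p  q 
>  A   A  B 
   B   C  B 
 * C   A  B 
(> = start, * = accepting)

start=A; accept=C; A-p>A; A-q>B; B-p>C; B-q>B; C-p>A; C-q>B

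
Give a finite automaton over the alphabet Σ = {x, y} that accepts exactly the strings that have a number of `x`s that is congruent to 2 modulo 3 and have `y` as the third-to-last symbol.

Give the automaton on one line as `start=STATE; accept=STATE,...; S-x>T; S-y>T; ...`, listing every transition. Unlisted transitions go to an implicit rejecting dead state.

Handle the two conditions separately and then intersect. One (3 states) tracks the count of `x`s modulo 3; the other (15 states) tracks the last 3 symbols read. Each combined state is a pair, one component from each; accept when both components accept. Equivalent product states are then merged.
A 14-state machine:
       x  y 
>  A   B  C 
   B   D  E 
   C   F  C 
   D   A  G 
   E   H  I 
   F   J  E 
   G   A  K 
   H   A  L 
   I   M  I 
 * J   A  G 
   K   A  N 
 * L   A  K 
 * M   A  L 
 * N   A  N 
(> = start, * = accepting)

start=A; accept=J,L,M,N; A-x>B; A-y>C; B-x>D; B-y>E; C-x>F; C-y>C; D-x>A; D-y>G; E-x>H; E-y>I; F-x>J; F-y>E; G-x>A; G-y>K; H-x>A; H-y>L; I-x>M; I-y>I; J-x>A; J-y>G; K-x>A; K-y>N; L-x>A; L-y>K; M-x>A; M-y>L; N-x>A; N-y>N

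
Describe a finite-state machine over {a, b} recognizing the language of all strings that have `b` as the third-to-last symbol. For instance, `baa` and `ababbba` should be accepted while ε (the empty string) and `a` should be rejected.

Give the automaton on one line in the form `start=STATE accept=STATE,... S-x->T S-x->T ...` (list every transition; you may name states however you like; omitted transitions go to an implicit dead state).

start=S0 accept=S11,S12,S13,S14 S0-a->S1 S0-b->S2 S1-a->S3 S1-b->S4 S2-a->S5 S2-b->S6 S3-a->S7 S3-b->S8 S4-a->S9 S4-b->S10 S5-a->S11 S5-b->S12 S6-a->S13 S6-b->S14 S7-a->S7 S7-b->S8 S8-a->S9 S8-b->S10 S9-a->S11 S9-b->S12 S10-a->S13 S10-b->S14 S11-a->S7 S11-b->S8 S12-a->S9 S12-b->S10 S13-a->S11 S13-b->S12 S14-a->S13 S14-b->S14

A DFA must remember the last 3 symbols (since which symbol is third-to-last isn't known until the input ends). Use one state per possible window of the last ≤3 symbols; accept from those whose window starts with `b`.
A 15-state machine:
          a    b  
>  S0     S1   S2 
   S1     S3   S4 
   S2     S5   S6 
   S3     S7   S8 
   S4     S9  S10 
   S5    S11  S12 
   S6    S13  S14 
   S7     S7   S8 
   S8     S9  S10 
   S9    S11  S12 
   S10   S13  S14 
 * S11    S7   S8 
 * S12    S9  S10 
 * S13   S11  S12 
 * S14   S13  S14 
(> = start, * = accepting)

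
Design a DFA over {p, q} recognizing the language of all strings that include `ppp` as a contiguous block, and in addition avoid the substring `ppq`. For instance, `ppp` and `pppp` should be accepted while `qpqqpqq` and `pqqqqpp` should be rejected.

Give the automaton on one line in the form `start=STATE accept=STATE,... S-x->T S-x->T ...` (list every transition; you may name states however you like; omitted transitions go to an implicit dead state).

Run two small machines in parallel and take their product. The first has 4 states tracking whether and how much of `ppp` has been seen; the second has 4 states tracking partial matches of the forbidden pattern `ppq`. A product state is a pair (one from each), accepting exactly when both do.
       p  q 
>  A   B  A 
   B   C  A 
   C   D  E 
 * D   D  F 
   E   G  E 
   F   F  F 
   G   H  E 
   H   F  E 
(> = start, * = accepting)

start=A accept=D A-p->B A-q->A B-p->C B-q->A C-p->D C-q->E D-p->D D-q->F E-p->G E-q->E F-p->F F-q->F G-p->H G-q->E H-p->F H-q->E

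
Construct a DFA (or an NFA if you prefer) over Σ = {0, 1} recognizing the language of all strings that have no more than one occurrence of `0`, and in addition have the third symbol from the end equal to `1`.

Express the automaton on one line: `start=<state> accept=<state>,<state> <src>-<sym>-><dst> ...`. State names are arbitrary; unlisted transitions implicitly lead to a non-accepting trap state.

Build one automaton per condition and run them in lockstep. One (3 states) tracks the count of `0`s, saturating at 2; the other (15 states) tracks the last 3 symbols read. Each combined state is a pair, one component from each; accept when both components accept.
20 states suffice.
          0    1  
>  q0     q1   q2 
   q1     q3   q4 
   q2     q5   q6 
   q3     q7   q8 
   q4     q9  q10 
   q5    q11  q12 
   q6    q13  q14 
   q7     q7   q8 
   q8     q9  q15 
   q9    q11  q16 
   q10   q17  q18 
   q11    q7   q8 
 * q12    q9  q10 
 * q13   q11  q12 
 * q14   q13  q14 
   q15   q17  q19 
   q16    q9  q15 
   q17   q11  q16 
 * q18   q17  q18 
   q19   q17  q19 
(> = start, * = accepting)

start=q0 accept=q12,q13,q14,q18 q0-0->q1 q0-1->q2 q1-0->q3 q1-1->q4 q2-0->q5 q2-1->q6 q3-0->q7 q3-1->q8 q4-0->q9 q4-1->q10 q5-0->q11 q5-1->q12 q6-0->q13 q6-1->q14 q7-0->q7 q7-1->q8 q8-0->q9 q8-1->q15 q9-0->q11 q9-1->q16 q10-0->q17 q10-1->q18 q11-0->q7 q11-1->q8 q12-0->q9 q12-1->q10 q13-0->q11 q13-1->q12 q14-0->q13 q14-1->q14 q15-0->q17 q15-1->q19 q16-0->q9 q16-1->q15 q17-0->q11 q17-1->q16 q18-0->q17 q18-1->q18 q19-0->q17 q19-1->q19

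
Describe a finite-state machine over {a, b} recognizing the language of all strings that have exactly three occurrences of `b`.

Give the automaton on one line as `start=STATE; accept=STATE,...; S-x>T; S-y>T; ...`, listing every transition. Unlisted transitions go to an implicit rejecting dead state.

start=q0; accept=q3; q0-a>q0; q0-b>q1; q1-a>q1; q1-b>q2; q2-a>q2; q2-b>q3; q3-a>q3; q3-b>q4; q4-a>q4; q4-b>q4

Only the number of `b`s matters, and only up to 4. Make a chain q0 → q1 → q2 → q3 → q4 advanced by each `b` (with q4 absorbing); every other symbol self-loops. The accepting set is {q3}.
5 states suffice.
        a   b  
>  q0   q0  q1 
   q1   q1  q2 
   q2   q2  q3 
 * q3   q3  q4 
   q4   q4  q4 
(> = start, * = accepting)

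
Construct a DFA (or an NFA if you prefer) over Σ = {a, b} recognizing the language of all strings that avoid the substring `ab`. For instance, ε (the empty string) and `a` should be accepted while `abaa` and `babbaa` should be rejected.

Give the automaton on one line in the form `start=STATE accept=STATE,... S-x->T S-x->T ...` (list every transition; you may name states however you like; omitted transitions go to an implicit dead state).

start=q0 accept=q0,q1 q0-a->q1 q0-b->q0 q1-a->q1 q1-b->q2 q2-a->q2 q2-b->q2

Track partial matches of the forbidden pattern `ab`. State q2 is a dead state reached once `ab` has occurred; every other state accepts. q0 means no part of `ab` is currently matched.
With 3 states:
        a   b  
>* q0   q1  q0 
 * q1   q1  q2 
   q2   q2  q2 
(> = start, * = accepting)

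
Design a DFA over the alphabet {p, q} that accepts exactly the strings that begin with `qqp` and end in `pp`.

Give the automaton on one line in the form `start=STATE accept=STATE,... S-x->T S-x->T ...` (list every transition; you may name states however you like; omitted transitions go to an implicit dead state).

Build one automaton per condition and run them in lockstep. The first has 5 states tracking whether the input so far still matches the prefix `qqp`; the second has 3 states tracking how much of the suffix `pp` has currently been matched. A product state is a pair (one from each), accepting exactly when both do. Minimizing collapses redundant product states.
        p   q  
>  S0   S1  S2 
   S1   S1  S1 
   S2   S1  S3 
   S3   S4  S1 
   S4   S5  S6 
 * S5   S5  S6 
   S6   S4  S6 
(> = start, * = accepting)

start=S0 accept=S5 S0-p->S1 S0-q->S2 S1-p->S1 S1-q->S1 S2-p->S1 S2-q->S3 S3-p->S4 S3-q->S1 S4-p->S5 S4-q->S6 S5-p->S5 S5-q->S6 S6-p->S4 S6-q->S6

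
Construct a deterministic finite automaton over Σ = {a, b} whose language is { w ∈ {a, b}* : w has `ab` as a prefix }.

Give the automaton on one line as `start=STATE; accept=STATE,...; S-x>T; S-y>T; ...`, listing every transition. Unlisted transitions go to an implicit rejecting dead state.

Check the first 2 symbols one by one: q0 through q1 record how many have matched `ab` so far; any wrong symbol goes to the dead state q3. After all 2 match we enter the accepting sink q2.
A 4-state machine:
        a   b  
>  q0   q1  q3 
   q1   q3  q2 
 * q2   q2  q2 
   q3   q3  q3 
(> = start, * = accepting)

start=q0; accept=q2; q0-a>q1; q0-b>q3; q1-a>q3; q1-b>q2; q2-a>q2; q2-b>q2; q3-a>q3; q3-b>q3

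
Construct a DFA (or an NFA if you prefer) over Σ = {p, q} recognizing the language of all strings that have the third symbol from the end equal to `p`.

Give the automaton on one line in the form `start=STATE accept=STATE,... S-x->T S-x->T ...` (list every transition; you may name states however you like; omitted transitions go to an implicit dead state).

start=S0 accept=S7,S8,S9,S10 S0-p->S1 S0-q->S2 S1-p->S3 S1-q->S4 S2-p->S5 S2-q->S6 S3-p->S7 S3-q->S8 S4-p->S9 S4-q->S10 S5-p->S11 S5-q->S12 S6-p->S13 S6-q->S14 S7-p->S7 S7-q->S8 S8-p->S9 S8-q->S10 S9-p->S11 S9-q->S12 S10-p->S13 S10-q->S14 S11-p->S7 S11-q->S8 S12-p->S9 S12-q->S10 S13-p->S11 S13-q->S12 S14-p->S13 S14-q->S14

Because acceptance depends on a position counted from the end, the machine has to buffer the most recent 3 symbols. Make each state the string of the last up-to-3 symbols read; on input `x` shift the window left and append `x`. Accept when the buffered window has length 3 and begins with `p`.
          p    q  
>  S0     S1   S2 
   S1     S3   S4 
   S2     S5   S6 
   S3     S7   S8 
   S4     S9  S10 
   S5    S11  S12 
   S6    S13  S14 
 * S7     S7   S8 
 * S8     S9  S10 
 * S9    S11  S12 
 * S10   S13  S14 
   S11    S7   S8 
   S12    S9  S10 
   S13   S11  S12 
   S14   S13  S14 
(> = start, * = accepting)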